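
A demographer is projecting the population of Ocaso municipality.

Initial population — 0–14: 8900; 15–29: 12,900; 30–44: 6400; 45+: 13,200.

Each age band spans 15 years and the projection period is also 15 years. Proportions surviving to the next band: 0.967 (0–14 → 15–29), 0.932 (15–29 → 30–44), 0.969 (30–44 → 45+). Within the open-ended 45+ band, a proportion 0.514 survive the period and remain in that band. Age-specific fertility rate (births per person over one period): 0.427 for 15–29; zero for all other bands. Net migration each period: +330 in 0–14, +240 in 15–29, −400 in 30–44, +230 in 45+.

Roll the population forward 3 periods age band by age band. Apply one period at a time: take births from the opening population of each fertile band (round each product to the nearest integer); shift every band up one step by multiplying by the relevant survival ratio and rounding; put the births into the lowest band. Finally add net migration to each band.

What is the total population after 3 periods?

— Period 1 —
Births: 12900 × 0.427 = 5508
15–29: 8900 × 0.967 = 8606
30–44: 12900 × 0.932 = 12023
45+: 6400 × 0.969 + 13200 × 0.514 = 6202 + 6785 = 12987
Net migration: 0–14 + 330 → 5838; 15–29 + 240 → 8846; 30–44 − 400 → 11623; 45+ + 230 → 13217
End of period: [5838, 8846, 11623, 13217]
— Period 2 —
Births: 8846 × 0.427 = 3777
15–29: 5838 × 0.967 = 5645
30–44: 8846 × 0.932 = 8244
45+: 11623 × 0.969 + 13217 × 0.514 = 11263 + 6794 = 18057
Net migration: 0–14 + 330 → 4107; 15–29 + 240 → 5885; 30–44 − 400 → 7844; 45+ + 230 → 18287
End of period: [4107, 5885, 7844, 18287]
— Period 3 —
Births: 5885 × 0.427 = 2513
15–29: 4107 × 0.967 = 3971
30–44: 5885 × 0.932 = 5485
45+: 7844 × 0.969 + 18287 × 0.514 = 7601 + 9400 = 17001
Net migration: 0–14 + 330 → 2843; 15–29 + 240 → 4211; 30–44 − 400 → 5085; 45+ + 230 → 17231
End of period: [2843, 4211, 5085, 17231]
Total after period 3: 2843 + 4211 + 5085 + 17231 = 29370

29370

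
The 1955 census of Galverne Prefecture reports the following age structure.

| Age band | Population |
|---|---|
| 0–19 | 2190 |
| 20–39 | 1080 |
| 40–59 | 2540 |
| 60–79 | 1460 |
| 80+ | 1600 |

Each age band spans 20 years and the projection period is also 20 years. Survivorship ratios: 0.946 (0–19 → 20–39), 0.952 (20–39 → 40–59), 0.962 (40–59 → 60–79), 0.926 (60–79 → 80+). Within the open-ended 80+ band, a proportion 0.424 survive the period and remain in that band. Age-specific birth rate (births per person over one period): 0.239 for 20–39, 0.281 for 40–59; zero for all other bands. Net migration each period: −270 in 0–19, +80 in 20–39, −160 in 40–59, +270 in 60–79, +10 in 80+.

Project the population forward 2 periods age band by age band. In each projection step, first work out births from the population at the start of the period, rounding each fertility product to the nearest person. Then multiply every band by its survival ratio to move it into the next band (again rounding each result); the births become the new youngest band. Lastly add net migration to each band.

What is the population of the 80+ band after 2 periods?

Period 1.
Births: 1080 × 0.239 = 258 ; 2540 × 0.281 = 714 → total 972
20–39: 2190 × 0.946 = 2072
40–59: 1080 × 0.952 = 1028
60–79: 2540 × 0.962 = 2443
80+: 1460 × 0.926 + 1600 × 0.424 = 1352 + 678 = 2030
Net migration: 0–19 − 270 → 702; 20–39 + 80 → 2152; 40–59 − 160 → 868; 60–79 + 270 → 2713; 80+ + 10 → 2040
Giving 702 / 2152 / 868 / 2713 / 2040.
Period 2.
Births: 2152 × 0.239 = 514 ; 868 × 0.281 = 244 → total 758
20–39: 702 × 0.946 = 664
40–59: 2152 × 0.952 = 2049
60–79: 868 × 0.962 = 835
80+: 2713 × 0.926 + 2040 × 0.424 = 2512 + 865 = 3377
Net migration: 0–19 − 270 → 488; 20–39 + 80 → 744; 40–59 − 160 → 1889; 60–79 + 270 → 1105; 80+ + 10 → 3387
Giving 488 / 744 / 1889 / 1105 / 3387.

3387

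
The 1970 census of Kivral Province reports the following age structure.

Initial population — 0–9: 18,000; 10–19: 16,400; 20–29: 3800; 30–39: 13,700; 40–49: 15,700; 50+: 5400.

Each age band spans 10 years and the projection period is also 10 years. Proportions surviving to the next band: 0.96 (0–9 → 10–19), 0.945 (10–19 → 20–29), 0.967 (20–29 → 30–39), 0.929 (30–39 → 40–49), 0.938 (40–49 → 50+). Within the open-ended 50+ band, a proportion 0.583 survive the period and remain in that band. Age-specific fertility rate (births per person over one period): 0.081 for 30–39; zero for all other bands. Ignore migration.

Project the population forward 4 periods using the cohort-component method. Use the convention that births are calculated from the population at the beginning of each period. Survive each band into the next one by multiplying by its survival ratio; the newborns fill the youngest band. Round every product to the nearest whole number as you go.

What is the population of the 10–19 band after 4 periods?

— Period 1 —
Births: 13700 * 0.081 = 1110
10–19: 18000 * 0.96 = 17280
20–29: 16400 * 0.945 = 15498
30–39: 3800 * 0.967 = 3675
40–49: 13700 * 0.929 = 12727
50+: 15700 * 0.938 + 5400 * 0.583 = 14727 + 3148 = 17875
Giving 1110 / 17280 / 15498 / 3675 / 12727 / 17875.
— Period 2 —
Births: 3675 * 0.081 = 298
10–19: 1110 * 0.96 = 1066
20–29: 17280 * 0.945 = 16330
30–39: 15498 * 0.967 = 14987
40–49: 3675 * 0.929 = 3414
50+: 12727 * 0.938 + 17875 * 0.583 = 11938 + 10421 = 22359
Giving 298 / 1066 / 16330 / 14987 / 3414 / 22359.
— Period 3 —
Births: 14987 * 0.081 = 1214
10–19: 298 * 0.96 = 286
20–29: 1066 * 0.945 = 1007
30–39: 16330 * 0.967 = 15791
40–49: 14987 * 0.929 = 13923
50+: 3414 * 0.938 + 22359 * 0.583 = 3202 + 13035 = 16237
Giving 1214 / 286 / 1007 / 15791 / 13923 / 16237.
— Period 4 —
Births: 15791 * 0.081 = 1279
10–19: 1214 * 0.96 = 1165
20–29: 286 * 0.945 = 270
30–39: 1007 * 0.967 = 974
40–49: 15791 * 0.929 = 14670
50+: 13923 * 0.938 + 16237 * 0.583 = 13060 + 9466 = 22526
Giving 1279 / 1165 / 270 / 974 / 14670 / 22526.

1165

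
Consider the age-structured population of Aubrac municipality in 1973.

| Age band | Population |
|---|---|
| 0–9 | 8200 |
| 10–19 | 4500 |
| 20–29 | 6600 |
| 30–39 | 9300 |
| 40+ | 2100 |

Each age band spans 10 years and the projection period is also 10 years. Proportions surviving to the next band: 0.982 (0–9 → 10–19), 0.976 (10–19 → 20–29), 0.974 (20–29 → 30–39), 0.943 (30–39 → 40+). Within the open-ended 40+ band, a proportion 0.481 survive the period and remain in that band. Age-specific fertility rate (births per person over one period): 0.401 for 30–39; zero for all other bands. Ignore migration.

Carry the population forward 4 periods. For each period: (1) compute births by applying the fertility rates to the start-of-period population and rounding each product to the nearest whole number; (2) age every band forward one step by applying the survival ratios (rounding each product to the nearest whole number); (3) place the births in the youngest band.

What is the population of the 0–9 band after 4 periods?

(Bands numbered youngest = 1 to oldest = 5.)
Period 1:
Births: 9300 * 0.401 = 3729
Band 2: 8200 * 0.982 = 8052
Band 3: 4500 * 0.976 = 4392
Band 4: 6600 * 0.974 = 6428
Band 5: 9300 * 0.943 + 2100 * 0.481 = 8770 + 1010 = 9780
Population now: 0–9=3729, 10–19=8052, 20–29=4392, 30–39=6428, 40+=9780
Period 2:
Births: 6428 * 0.401 = 2578
Band 2: 3729 * 0.982 = 3662
Band 3: 8052 * 0.976 = 7859
Band 4: 4392 * 0.974 = 4278
Band 5: 6428 * 0.943 + 9780 * 0.481 = 6062 + 4704 = 10766
Population now: 0–9=2578, 10–19=3662, 20–29=7859, 30–39=4278, 40+=10766
Period 3:
Births: 4278 * 0.401 = 1715
Band 2: 2578 * 0.982 = 2532
Band 3: 3662 * 0.976 = 3574
Band 4: 7859 * 0.974 = 7655
Band 5: 4278 * 0.943 + 10766 * 0.481 = 4034 + 5178 = 9212
Population now: 0–9=1715, 10–19=2532, 20–29=3574, 30–39=7655, 40+=9212
Period 4:
Births: 7655 * 0.401 = 3070
Band 2: 1715 * 0.982 = 1684
Band 3: 2532 * 0.976 = 2471
Band 4: 3574 * 0.974 = 3481
Band 5: 7655 * 0.943 + 9212 * 0.481 = 7219 + 4431 = 11650
Population now: 0–9=3070, 10–19=1684, 20–29=2471, 30–39=3481, 40+=11650

3070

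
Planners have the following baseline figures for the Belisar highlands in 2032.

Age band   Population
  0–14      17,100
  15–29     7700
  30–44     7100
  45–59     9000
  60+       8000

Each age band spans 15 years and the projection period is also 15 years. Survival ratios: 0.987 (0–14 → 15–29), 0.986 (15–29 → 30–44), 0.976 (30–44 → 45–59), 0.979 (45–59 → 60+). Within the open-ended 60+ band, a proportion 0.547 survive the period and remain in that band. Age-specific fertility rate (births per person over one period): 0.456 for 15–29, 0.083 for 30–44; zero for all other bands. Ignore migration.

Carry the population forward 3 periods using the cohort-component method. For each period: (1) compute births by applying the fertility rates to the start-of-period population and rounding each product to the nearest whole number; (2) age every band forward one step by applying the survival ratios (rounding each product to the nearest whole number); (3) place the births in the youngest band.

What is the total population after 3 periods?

Period 1:
Births: 7700 × 0.456 = 3511 ; 7100 × 0.083 = 589 → total 4100
15–29: 17100 × 0.987 = 16878
30–44: 7700 × 0.986 = 7592
45–59: 7100 × 0.976 = 6930
60+: 9000 × 0.979 + 8000 × 0.547 = 8811 + 4376 = 13187
Giving 4100 / 16878 / 7592 / 6930 / 13187.
Period 2:
Births: 16878 × 0.456 = 7696 ; 7592 × 0.083 = 630 → total 8326
15–29: 4100 × 0.987 = 4047
30–44: 16878 × 0.986 = 16642
45–59: 7592 × 0.976 = 7410
60+: 6930 × 0.979 + 13187 × 0.547 = 6784 + 7213 = 13997
Giving 8326 / 4047 / 16642 / 7410 / 13997.
Period 3:
Births: 4047 × 0.456 = 1845 ; 16642 × 0.083 = 1381 → total 3226
15–29: 8326 × 0.987 = 8218
30–44: 4047 × 0.986 = 3990
45–59: 16642 × 0.976 = 16243
60+: 7410 × 0.979 + 13997 × 0.547 = 7254 + 7656 = 14910
Giving 3226 / 8218 / 3990 / 16243 / 14910.
Total after period 3: 3226 + 8218 + 3990 + 16243 + 14910 = 46587

46587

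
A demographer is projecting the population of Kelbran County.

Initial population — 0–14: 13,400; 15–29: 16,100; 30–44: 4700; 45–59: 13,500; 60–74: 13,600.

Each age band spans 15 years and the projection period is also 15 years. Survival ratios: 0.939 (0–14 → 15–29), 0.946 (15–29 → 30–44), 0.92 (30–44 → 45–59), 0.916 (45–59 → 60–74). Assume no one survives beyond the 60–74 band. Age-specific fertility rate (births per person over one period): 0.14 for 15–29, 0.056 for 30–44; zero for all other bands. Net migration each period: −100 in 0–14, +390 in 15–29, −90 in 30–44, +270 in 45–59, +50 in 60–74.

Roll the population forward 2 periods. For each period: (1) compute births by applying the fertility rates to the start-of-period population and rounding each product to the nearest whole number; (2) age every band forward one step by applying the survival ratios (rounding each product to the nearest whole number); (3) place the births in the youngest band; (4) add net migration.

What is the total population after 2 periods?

Period 1.
Births: 16100 × 0.14 = 2254 ; 4700 × 0.056 = 263 → 2517
15–29: 13400 × 0.939 = 12583
30–44: 16100 × 0.946 = 15231
45–59: 4700 × 0.92 = 4324
60–74: 13500 × 0.916 = 12366
Net migration: 0–14 − 100 → 2417; 15–29 + 390 → 12973; 30–44 − 90 → 15141; 45–59 + 270 → 4594; 60–74 + 50 → 12416
Population now: 0–14=2417, 15–29=12973, 30–44=15141, 45–59=4594, 60–74=12416
Period 2.
Births: 12973 × 0.14 = 1816 ; 15141 × 0.056 = 848 → 2664
15–29: 2417 × 0.939 = 2270
30–44: 12973 × 0.946 = 12272
45–59: 15141 × 0.92 = 13930
60–74: 4594 × 0.916 = 4208
Net migration: 0–14 − 100 → 2564; 15–29 + 390 → 2660; 30–44 − 90 → 12182; 45–59 + 270 → 14200; 60–74 + 50 → 4258
Population now: 0–14=2564, 15–29=2660, 30–44=12182, 45–59=14200, 60–74=4258
Total after period 2: 2564 + 2660 + 12182 + 14200 + 4258 = 35864

35864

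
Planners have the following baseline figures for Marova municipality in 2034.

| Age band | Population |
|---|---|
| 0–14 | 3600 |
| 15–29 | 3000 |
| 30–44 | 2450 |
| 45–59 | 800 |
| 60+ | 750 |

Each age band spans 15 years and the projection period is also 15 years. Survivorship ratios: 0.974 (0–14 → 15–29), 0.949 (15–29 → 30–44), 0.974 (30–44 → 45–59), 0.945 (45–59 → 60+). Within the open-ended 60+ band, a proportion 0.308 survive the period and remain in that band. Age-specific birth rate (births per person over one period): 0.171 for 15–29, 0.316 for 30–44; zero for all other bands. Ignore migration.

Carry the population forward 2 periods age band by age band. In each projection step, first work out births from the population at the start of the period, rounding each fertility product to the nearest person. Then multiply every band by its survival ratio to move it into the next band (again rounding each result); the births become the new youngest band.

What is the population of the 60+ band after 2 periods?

2559

[period 1]
Births: 3000 * 0.171 = 513 ; 2450 * 0.316 = 774 ⇒ total 1287
15–29: 3600 * 0.974 = 3506
30–44: 3000 * 0.949 = 2847
45–59: 2450 * 0.974 = 2386
60+: 800 * 0.945 + 750 * 0.308 = 756 + 231 = 987
→ [1287, 3506, 2847, 2386, 987]
[period 2]
Births: 3506 * 0.171 = 600 ; 2847 * 0.316 = 900 ⇒ total 1500
15–29: 1287 * 0.974 = 1254
30–44: 3506 * 0.949 = 3327
45–59: 2847 * 0.974 = 2773
60+: 2386 * 0.945 + 987 * 0.308 = 2255 + 304 = 2559
→ [1500, 1254, 3327, 2773, 2559]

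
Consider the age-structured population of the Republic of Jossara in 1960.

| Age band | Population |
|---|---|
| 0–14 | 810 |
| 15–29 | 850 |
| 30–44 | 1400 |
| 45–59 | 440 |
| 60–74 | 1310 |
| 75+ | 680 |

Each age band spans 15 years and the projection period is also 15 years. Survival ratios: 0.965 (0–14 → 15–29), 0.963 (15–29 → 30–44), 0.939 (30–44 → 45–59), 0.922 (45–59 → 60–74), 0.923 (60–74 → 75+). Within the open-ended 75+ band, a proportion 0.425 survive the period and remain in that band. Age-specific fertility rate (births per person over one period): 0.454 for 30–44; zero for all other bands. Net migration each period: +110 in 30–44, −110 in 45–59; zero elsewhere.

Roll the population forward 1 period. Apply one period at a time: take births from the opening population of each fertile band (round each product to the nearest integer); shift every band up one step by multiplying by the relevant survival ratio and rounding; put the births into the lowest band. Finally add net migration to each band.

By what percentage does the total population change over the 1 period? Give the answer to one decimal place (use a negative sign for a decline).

— Period 1 —
Births: 1400 × 0.454 = 636
15–29: 810 × 0.965 = 782
30–44: 850 × 0.963 = 819
45–59: 1400 × 0.939 = 1315
60–74: 440 × 0.922 = 406
75+: 1310 × 0.923 + 680 × 0.425 = 1209 + 289 = 1498
Net migration: 30–44 + 110 → 929; 45–59 − 110 → 1205
Population now: 0–14=636, 15–29=782, 30–44=929, 45–59=1205, 60–74=406, 75+=1498
Total: 5490 → 5456; change = -34; percentage change = -0.6%

-0.6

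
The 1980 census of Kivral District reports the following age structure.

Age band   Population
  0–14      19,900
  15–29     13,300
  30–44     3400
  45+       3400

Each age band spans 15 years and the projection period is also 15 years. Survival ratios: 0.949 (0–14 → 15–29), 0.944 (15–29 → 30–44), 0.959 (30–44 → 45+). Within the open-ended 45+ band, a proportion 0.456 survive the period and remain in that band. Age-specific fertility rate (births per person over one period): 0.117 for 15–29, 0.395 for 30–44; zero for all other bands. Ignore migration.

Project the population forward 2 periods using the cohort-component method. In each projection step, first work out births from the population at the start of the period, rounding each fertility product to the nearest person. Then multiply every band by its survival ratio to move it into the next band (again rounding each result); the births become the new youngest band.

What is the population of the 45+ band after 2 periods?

— Period 1 —
Births: 13300 × 0.117 = 1556, 3400 × 0.395 = 1343 → total 2899
15–29: 19900 × 0.949 = 18885
30–44: 13300 × 0.944 = 12555
45+: 3400 × 0.959 + 3400 × 0.456 = 3261 + 1550 = 4811
End of period: [2899, 18885, 12555, 4811]
— Period 2 —
Births: 18885 × 0.117 = 2210, 12555 × 0.395 = 4959 → total 7169
15–29: 2899 × 0.949 = 2751
30–44: 18885 × 0.944 = 17827
45+: 12555 × 0.959 + 4811 × 0.456 = 12040 + 2194 = 14234
End of period: [7169, 2751, 17827, 14234]

14234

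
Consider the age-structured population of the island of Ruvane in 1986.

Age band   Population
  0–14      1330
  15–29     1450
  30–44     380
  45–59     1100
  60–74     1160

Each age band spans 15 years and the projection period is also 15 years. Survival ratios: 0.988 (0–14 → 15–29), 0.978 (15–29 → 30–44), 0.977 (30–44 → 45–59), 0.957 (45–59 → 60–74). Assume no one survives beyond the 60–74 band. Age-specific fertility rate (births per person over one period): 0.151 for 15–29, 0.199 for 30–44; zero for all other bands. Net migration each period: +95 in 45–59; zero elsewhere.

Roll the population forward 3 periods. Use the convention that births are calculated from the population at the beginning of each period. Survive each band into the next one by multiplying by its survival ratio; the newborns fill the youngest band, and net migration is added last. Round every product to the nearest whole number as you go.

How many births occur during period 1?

295

Period 1:
Births: 1450 * 0.151 = 219, 380 * 0.199 = 76 — total 295
15–29: 1330 * 0.988 = 1314
30–44: 1450 * 0.978 = 1418
45–59: 380 * 0.977 = 371
60–74: 1100 * 0.957 = 1053
Net migration: 45–59 + 95 → 466
End of period: [295, 1314, 1418, 466, 1053]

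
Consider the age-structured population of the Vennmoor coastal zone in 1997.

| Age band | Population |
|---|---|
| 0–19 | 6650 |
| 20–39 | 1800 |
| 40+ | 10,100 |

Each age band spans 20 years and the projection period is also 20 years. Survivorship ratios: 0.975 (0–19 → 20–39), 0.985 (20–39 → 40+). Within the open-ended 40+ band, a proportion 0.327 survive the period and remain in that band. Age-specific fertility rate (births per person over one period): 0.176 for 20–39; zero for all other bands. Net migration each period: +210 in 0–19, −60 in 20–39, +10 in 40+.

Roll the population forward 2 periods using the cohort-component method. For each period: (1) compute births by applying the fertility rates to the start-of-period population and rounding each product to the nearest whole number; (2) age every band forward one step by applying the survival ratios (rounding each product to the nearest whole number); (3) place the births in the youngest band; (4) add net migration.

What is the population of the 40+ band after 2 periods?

8001

Period 1:
Births: 1800 * 0.176 = 317
20–39: 6650 * 0.975 = 6484
40+: 1800 * 0.985 + 10100 * 0.327 = 1773 + 3303 = 5076
Net migration: 0–19 + 210 → 527; 20–39 − 60 → 6424; 40+ + 10 → 5086
→ [527, 6424, 5086]
Period 2:
Births: 6424 * 0.176 = 1131
20–39: 527 * 0.975 = 514
40+: 6424 * 0.985 + 5086 * 0.327 = 6328 + 1663 = 7991
Net migration: 0–19 + 210 → 1341; 20–39 − 60 → 454; 40+ + 10 → 8001
→ [1341, 454, 8001]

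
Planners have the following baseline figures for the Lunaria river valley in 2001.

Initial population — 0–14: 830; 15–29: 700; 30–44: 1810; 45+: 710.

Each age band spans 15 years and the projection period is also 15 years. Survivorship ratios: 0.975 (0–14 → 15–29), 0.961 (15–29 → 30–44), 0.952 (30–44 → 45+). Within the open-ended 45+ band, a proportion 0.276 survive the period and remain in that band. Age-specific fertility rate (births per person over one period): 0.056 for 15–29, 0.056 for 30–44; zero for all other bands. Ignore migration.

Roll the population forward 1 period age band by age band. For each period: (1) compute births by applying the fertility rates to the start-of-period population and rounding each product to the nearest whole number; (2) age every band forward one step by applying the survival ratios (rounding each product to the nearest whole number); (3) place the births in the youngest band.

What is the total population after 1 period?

3541

Call the groups 1 to 4, youngest first.
— Period 1 —
Births: 700 * 0.056 = 39, 1810 * 0.056 = 101 → 140
Group 2: 830 * 0.975 = 809
Group 3: 700 * 0.961 = 673
Group 4: 1810 * 0.952 + 710 * 0.276 = 1723 + 196 = 1919
Giving 140 / 809 / 673 / 1919.
Total after period 1: 140 + 809 + 673 + 1919 = 3541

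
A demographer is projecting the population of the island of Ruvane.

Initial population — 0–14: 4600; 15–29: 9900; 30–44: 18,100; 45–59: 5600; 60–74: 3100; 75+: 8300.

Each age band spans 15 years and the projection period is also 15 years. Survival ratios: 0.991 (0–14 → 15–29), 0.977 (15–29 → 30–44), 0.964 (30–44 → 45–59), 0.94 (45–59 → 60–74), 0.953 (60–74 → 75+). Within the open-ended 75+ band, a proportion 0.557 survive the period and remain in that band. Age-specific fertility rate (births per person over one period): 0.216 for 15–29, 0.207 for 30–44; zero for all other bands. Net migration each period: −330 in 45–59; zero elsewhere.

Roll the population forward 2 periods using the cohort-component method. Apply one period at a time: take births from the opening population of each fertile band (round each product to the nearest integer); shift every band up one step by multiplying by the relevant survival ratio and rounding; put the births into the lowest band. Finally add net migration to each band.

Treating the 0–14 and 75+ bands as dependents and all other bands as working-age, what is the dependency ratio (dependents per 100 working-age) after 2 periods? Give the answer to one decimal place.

34.6

Call the groups 1 to 6, youngest first.
After projecting period 1:
Births: 9900 * 0.216 = 2138, 18100 * 0.207 = 3747 — total 5885
Group 2: 4600 * 0.991 = 4559
Group 3: 9900 * 0.977 = 9672
Group 4: 18100 * 0.964 = 17448
Group 5: 5600 * 0.94 = 5264
Group 6: 3100 * 0.953 + 8300 * 0.557 = 2954 + 4623 = 7577
Net migration: Group 4 − 330 → 17118
Giving 5885 / 4559 / 9672 / 17118 / 5264 / 7577.
After projecting period 2:
Births: 4559 * 0.216 = 985, 9672 * 0.207 = 2002 — total 2987
Group 2: 5885 * 0.991 = 5832
Group 3: 4559 * 0.977 = 4454
Group 4: 9672 * 0.964 = 9324
Group 5: 17118 * 0.94 = 16091
Group 6: 5264 * 0.953 + 7577 * 0.557 = 5017 + 4220 = 9237
Net migration: Group 4 − 330 → 8994
Giving 2987 / 5832 / 4454 / 8994 / 16091 / 9237.
Dependents (band 0–14 + band 75+) = 2987 + 9237 = 12224; working-age = 35371; ratio = 12224/35371 × 100 = 34.6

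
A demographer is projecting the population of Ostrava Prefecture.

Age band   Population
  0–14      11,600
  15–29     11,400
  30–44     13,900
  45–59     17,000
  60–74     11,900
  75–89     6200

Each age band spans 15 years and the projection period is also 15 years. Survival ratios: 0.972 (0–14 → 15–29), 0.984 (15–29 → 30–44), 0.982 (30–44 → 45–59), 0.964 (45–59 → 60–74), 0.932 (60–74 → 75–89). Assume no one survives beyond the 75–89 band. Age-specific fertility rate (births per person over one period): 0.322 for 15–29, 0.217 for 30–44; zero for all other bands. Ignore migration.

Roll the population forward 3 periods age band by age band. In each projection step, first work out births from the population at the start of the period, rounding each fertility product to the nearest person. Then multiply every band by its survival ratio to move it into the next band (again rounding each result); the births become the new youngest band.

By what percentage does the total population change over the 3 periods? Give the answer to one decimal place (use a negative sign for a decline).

-29.8

Call the groups 1 to 6, youngest first.
Period 1.
Births: 11400 × 0.322 = 3671, 13900 × 0.217 = 3016 ⇒ total 6687
Group 2: 11600 × 0.972 = 11275
Group 3: 11400 × 0.984 = 11218
Group 4: 13900 × 0.982 = 13650
Group 5: 17000 × 0.964 = 16388
Group 6: 11900 × 0.932 = 11091
End of period: [6687, 11275, 11218, 13650, 16388, 11091]
Period 2.
Births: 11275 × 0.322 = 3631, 11218 × 0.217 = 2434 ⇒ total 6065
Group 2: 6687 × 0.972 = 6500
Group 3: 11275 × 0.984 = 11095
Group 4: 11218 × 0.982 = 11016
Group 5: 13650 × 0.964 = 13159
Group 6: 16388 × 0.932 = 15274
End of period: [6065, 6500, 11095, 11016, 13159, 15274]
Period 3.
Births: 6500 × 0.322 = 2093, 11095 × 0.217 = 2408 ⇒ total 4501
Group 2: 6065 × 0.972 = 5895
Group 3: 6500 × 0.984 = 6396
Group 4: 11095 × 0.982 = 10895
Group 5: 11016 × 0.964 = 10619
Group 6: 13159 × 0.932 = 12264
End of period: [4501, 5895, 6396, 10895, 10619, 12264]
Total: 72000 → 50570; change = -21430; percentage change = -29.8%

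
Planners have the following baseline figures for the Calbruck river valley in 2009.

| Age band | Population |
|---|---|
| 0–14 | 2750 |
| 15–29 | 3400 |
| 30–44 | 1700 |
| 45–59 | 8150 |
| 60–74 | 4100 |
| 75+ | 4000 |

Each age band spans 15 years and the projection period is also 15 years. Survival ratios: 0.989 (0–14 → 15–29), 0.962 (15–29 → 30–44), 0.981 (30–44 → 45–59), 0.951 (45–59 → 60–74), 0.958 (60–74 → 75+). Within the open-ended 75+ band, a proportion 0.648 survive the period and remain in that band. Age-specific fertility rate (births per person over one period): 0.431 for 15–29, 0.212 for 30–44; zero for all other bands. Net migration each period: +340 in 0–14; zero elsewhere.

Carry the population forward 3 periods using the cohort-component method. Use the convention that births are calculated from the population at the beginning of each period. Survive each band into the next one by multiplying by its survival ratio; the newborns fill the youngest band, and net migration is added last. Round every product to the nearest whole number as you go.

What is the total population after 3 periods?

Numbering the bands 1..6 from youngest to oldest:
— Period 1 —
Births: 3400 × 0.431 = 1465 ; 1700 × 0.212 = 360 → total 1825
Band 2: 2750 × 0.989 = 2720
Band 3: 3400 × 0.962 = 3271
Band 4: 1700 × 0.981 = 1668
Band 5: 8150 × 0.951 = 7751
Band 6: 4100 × 0.958 + 4000 × 0.648 = 3928 + 2592 = 6520
Net migration: Band 1 + 340 → 2165
Population now: 0–14=2165, 15–29=2720, 30–44=3271, 45–59=1668, 60–74=7751, 75+=6520
— Period 2 —
Births: 2720 × 0.431 = 1172 ; 3271 × 0.212 = 693 → total 1865
Band 2: 2165 × 0.989 = 2141
Band 3: 2720 × 0.962 = 2617
Band 4: 3271 × 0.981 = 3209
Band 5: 1668 × 0.951 = 1586
Band 6: 7751 × 0.958 + 6520 × 0.648 = 7425 + 4225 = 11650
Net migration: Band 1 + 340 → 2205
Population now: 0–14=2205, 15–29=2141, 30–44=2617, 45–59=3209, 60–74=1586, 75+=11650
— Period 3 —
Births: 2141 × 0.431 = 923 ; 2617 × 0.212 = 555 → total 1478
Band 2: 2205 × 0.989 = 2181
Band 3: 2141 × 0.962 = 2060
Band 4: 2617 × 0.981 = 2567
Band 5: 3209 × 0.951 = 3052
Band 6: 1586 × 0.958 + 11650 × 0.648 = 1519 + 7549 = 9068
Net migration: Band 1 + 340 → 1818
Population now: 0–14=1818, 15–29=2181, 30–44=2060, 45–59=2567, 60–74=3052, 75+=9068
Total after period 3: 1818 + 2181 + 2060 + 2567 + 3052 + 9068 = 20746

20746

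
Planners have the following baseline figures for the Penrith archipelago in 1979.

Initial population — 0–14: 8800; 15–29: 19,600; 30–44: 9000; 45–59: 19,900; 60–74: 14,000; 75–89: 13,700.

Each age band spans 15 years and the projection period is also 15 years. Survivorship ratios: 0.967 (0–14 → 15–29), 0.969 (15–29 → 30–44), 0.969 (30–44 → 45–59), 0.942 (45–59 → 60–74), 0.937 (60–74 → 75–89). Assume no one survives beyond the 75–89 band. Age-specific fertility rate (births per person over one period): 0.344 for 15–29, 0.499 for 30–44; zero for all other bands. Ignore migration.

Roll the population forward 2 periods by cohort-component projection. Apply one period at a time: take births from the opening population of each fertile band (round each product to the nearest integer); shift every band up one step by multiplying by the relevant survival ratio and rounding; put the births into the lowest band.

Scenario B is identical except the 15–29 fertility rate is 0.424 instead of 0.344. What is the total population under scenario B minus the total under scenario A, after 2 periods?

2198

Let band 1 be 0–14 through band 6 = 75–89.
[period 1]
Births: 19600 × 0.344 = 6742, 9000 × 0.499 = 4491 → 11233
Band 2: 8800 × 0.967 = 8510
Band 3: 19600 × 0.969 = 18992
Band 4: 9000 × 0.969 = 8721
Band 5: 19900 × 0.942 = 18746
Band 6: 14000 × 0.937 = 13118
End of period: [11233, 8510, 18992, 8721, 18746, 13118]
[period 2]
Births: 8510 × 0.344 = 2927, 18992 × 0.499 = 9477 → 12404
Band 2: 11233 × 0.967 = 10862
Band 3: 8510 × 0.969 = 8246
Band 4: 18992 × 0.969 = 18403
Band 5: 8721 × 0.942 = 8215
Band 6: 18746 × 0.937 = 17565
End of period: [12404, 10862, 8246, 18403, 8215, 17565]
Scenario A total after 2 periods: 75695
Scenario B projection —
[period 1]
Births: 19600 × 0.424 = 8310, 9000 × 0.499 = 4491 → 12801
Band 2: 8800 × 0.967 = 8510
Band 3: 19600 × 0.969 = 18992
Band 4: 9000 × 0.969 = 8721
Band 5: 19900 × 0.942 = 18746
Band 6: 14000 × 0.937 = 13118
End of period: [12801, 8510, 18992, 8721, 18746, 13118]
[period 2]
Births: 8510 × 0.424 = 3608, 18992 × 0.499 = 9477 → 13085
Band 2: 12801 × 0.967 = 12379
Band 3: 8510 × 0.969 = 8246
Band 4: 18992 × 0.969 = 18403
Band 5: 8721 × 0.942 = 8215
Band 6: 18746 × 0.937 = 17565
End of period: [13085, 12379, 8246, 18403, 8215, 17565]
Scenario B total after 2 periods: 77893
Difference B − A = 77893 − 75695 = 2198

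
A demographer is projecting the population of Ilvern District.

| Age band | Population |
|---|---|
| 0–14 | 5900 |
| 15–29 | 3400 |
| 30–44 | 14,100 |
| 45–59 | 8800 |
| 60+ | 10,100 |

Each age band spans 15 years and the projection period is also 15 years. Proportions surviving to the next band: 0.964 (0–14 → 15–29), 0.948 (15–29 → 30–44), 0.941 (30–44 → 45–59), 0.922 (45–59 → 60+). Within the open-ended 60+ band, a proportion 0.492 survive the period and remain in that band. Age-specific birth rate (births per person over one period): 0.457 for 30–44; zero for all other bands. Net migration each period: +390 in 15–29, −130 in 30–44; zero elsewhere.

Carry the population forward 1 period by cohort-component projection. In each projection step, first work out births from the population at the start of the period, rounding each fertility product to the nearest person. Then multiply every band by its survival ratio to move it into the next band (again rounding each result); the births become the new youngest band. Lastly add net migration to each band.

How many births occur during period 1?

(Bands numbered youngest = 1 to oldest = 5.)
— Period 1 —
Births: 14100 × 0.457 = 6444
Band 2: 5900 × 0.964 = 5688
Band 3: 3400 × 0.948 = 3223
Band 4: 14100 × 0.941 = 13268
Band 5: 8800 × 0.922 + 10100 × 0.492 = 8114 + 4969 = 13083
Net migration: Band 2 + 390 → 6078; Band 3 − 130 → 3093
Population now: 0–14=6444, 15–29=6078, 30–44=3093, 45–59=13268, 60+=13083

6444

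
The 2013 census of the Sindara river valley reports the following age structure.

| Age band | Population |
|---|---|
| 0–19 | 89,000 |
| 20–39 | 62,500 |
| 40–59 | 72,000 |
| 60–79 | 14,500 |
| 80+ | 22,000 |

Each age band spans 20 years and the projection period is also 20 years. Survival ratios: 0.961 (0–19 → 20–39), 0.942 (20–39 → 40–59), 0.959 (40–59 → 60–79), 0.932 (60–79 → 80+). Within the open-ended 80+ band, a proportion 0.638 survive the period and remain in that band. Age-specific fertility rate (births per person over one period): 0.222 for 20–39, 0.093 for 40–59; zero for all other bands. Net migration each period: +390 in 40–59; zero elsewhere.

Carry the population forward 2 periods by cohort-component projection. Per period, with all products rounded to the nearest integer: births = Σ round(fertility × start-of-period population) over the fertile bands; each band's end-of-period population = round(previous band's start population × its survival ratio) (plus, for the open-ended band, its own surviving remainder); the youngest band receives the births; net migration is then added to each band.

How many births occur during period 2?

24499

Period 1.
Births: 62500 × 0.222 = 13875 ; 72000 × 0.093 = 6696 ⇒ total 20571
20–39: 89000 × 0.961 = 85529
40–59: 62500 × 0.942 = 58875
60–79: 72000 × 0.959 = 69048
80+: 14500 × 0.932 + 22000 × 0.638 = 13514 + 14036 = 27550
Net migration: 40–59 + 390 → 59265
Population now: 0–19=20571, 20–39=85529, 40–59=59265, 60–79=69048, 80+=27550
Period 2.
Births: 85529 × 0.222 = 18987 ; 59265 × 0.093 = 5512 ⇒ total 24499
20–39: 20571 × 0.961 = 19769
40–59: 85529 × 0.942 = 80568
60–79: 59265 × 0.959 = 56835
80+: 69048 × 0.932 + 27550 × 0.638 = 64353 + 17577 = 81930
Net migration: 40–59 + 390 → 80958
Population now: 0–19=24499, 20–39=19769, 40–59=80958, 60–79=56835, 80+=81930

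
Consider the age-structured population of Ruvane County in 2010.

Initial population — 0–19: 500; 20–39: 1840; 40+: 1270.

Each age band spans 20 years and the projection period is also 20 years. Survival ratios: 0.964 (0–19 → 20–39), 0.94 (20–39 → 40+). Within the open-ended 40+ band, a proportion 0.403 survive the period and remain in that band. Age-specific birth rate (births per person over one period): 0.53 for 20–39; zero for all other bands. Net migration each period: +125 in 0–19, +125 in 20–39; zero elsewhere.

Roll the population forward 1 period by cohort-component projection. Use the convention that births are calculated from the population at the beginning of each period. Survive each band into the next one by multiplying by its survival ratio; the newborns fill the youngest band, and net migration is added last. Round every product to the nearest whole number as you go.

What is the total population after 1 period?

3949

Let band 1 be 0–19 through band 3 = 40+.
Period 1.
Births: 1840 × 0.53 = 975
Band 2: 500 × 0.964 = 482
Band 3: 1840 × 0.94 + 1270 × 0.403 = 1730 + 512 = 2242
Net migration: Band 1 + 125 → 1100; Band 2 + 125 → 607
Population now: 0–19=1100, 20–39=607, 40+=2242
Total after period 1: 1100 + 607 + 2242 = 3949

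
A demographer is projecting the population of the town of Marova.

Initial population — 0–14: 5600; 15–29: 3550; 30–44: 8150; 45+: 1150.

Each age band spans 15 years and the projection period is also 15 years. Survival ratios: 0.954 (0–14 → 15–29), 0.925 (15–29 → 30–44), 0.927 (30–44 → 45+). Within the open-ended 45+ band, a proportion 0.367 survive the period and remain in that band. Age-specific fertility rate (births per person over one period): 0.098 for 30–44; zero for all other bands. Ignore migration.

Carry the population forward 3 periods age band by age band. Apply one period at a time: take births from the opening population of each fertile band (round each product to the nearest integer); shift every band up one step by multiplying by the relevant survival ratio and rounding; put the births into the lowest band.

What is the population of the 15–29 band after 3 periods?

307

Numbering the groups 1..4 from youngest to oldest:
Period 1.
Births: 8150 × 0.098 = 799
Group 2: 5600 × 0.954 = 5342
Group 3: 3550 × 0.925 = 3284
Group 4: 8150 × 0.927 + 1150 × 0.367 = 7555 + 422 = 7977
Giving 799 / 5342 / 3284 / 7977.
Period 2.
Births: 3284 × 0.098 = 322
Group 2: 799 × 0.954 = 762
Group 3: 5342 × 0.925 = 4941
Group 4: 3284 × 0.927 + 7977 × 0.367 = 3044 + 2928 = 5972
Giving 322 / 762 / 4941 / 5972.
Period 3.
Births: 4941 × 0.098 = 484
Group 2: 322 × 0.954 = 307
Group 3: 762 × 0.925 = 705
Group 4: 4941 × 0.927 + 5972 × 0.367 = 4580 + 2192 = 6772
Giving 484 / 307 / 705 / 6772.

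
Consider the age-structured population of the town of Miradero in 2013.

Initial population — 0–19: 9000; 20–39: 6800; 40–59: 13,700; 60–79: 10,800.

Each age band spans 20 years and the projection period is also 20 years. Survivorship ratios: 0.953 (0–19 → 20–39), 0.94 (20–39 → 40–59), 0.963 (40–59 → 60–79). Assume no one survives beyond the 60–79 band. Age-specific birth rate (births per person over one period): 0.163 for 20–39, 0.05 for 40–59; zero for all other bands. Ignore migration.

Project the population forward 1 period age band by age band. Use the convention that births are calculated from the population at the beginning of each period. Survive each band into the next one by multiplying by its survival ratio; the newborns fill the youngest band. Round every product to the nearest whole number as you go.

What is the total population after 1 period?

After projecting period 1:
Births: 6800 × 0.163 = 1108  |  13700 × 0.05 = 685 → 1793
20–39: 9000 × 0.953 = 8577
40–59: 6800 × 0.94 = 6392
60–79: 13700 × 0.963 = 13193
Population now: 0–19=1793, 20–39=8577, 40–59=6392, 60–79=13193
Total after period 1: 1793 + 8577 + 6392 + 13193 = 29955

29955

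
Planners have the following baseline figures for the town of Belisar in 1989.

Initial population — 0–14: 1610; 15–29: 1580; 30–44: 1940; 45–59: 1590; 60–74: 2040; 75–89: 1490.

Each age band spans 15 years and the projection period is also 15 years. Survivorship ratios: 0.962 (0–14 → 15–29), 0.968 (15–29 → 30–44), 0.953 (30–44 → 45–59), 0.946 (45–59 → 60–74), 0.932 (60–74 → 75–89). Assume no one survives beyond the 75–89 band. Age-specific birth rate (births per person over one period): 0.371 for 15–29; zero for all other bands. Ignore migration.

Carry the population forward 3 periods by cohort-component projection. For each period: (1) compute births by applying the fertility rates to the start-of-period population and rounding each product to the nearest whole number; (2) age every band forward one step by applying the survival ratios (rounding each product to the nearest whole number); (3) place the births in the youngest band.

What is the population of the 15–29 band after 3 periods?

Numbering the bands 1..6 from youngest to oldest:
Period 1:
Births: 1580 * 0.371 = 586
Band 2: 1610 * 0.962 = 1549
Band 3: 1580 * 0.968 = 1529
Band 4: 1940 * 0.953 = 1849
Band 5: 1590 * 0.946 = 1504
Band 6: 2040 * 0.932 = 1901
End of period: [586, 1549, 1529, 1849, 1504, 1901]
Period 2:
Births: 1549 * 0.371 = 575
Band 2: 586 * 0.962 = 564
Band 3: 1549 * 0.968 = 1499
Band 4: 1529 * 0.953 = 1457
Band 5: 1849 * 0.946 = 1749
Band 6: 1504 * 0.932 = 1402
End of period: [575, 564, 1499, 1457, 1749, 1402]
Period 3:
Births: 564 * 0.371 = 209
Band 2: 575 * 0.962 = 553
Band 3: 564 * 0.968 = 546
Band 4: 1499 * 0.953 = 1429
Band 5: 1457 * 0.946 = 1378
Band 6: 1749 * 0.932 = 1630
End of period: [209, 553, 546, 1429, 1378, 1630]

553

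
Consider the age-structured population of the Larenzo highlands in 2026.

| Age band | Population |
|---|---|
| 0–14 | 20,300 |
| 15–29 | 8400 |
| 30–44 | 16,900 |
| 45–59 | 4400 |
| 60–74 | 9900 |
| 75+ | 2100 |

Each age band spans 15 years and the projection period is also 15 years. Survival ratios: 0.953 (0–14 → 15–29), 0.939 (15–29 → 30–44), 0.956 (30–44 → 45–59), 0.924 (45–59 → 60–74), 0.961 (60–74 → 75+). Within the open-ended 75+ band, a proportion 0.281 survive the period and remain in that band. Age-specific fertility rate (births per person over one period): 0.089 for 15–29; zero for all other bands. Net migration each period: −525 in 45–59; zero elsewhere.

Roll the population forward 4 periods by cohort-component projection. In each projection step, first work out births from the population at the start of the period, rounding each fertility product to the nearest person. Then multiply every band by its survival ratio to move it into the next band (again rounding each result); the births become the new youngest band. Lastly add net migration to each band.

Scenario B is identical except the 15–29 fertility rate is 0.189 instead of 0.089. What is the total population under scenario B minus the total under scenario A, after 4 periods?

Call the groups 1 to 6, youngest first.
— Period 1 —
Births: 8400 * 0.089 = 748
Group 2: 20300 * 0.953 = 19346
Group 3: 8400 * 0.939 = 7888
Group 4: 16900 * 0.956 = 16156
Group 5: 4400 * 0.924 = 4066
Group 6: 9900 * 0.961 + 2100 * 0.281 = 9514 + 590 = 10104
Net migration: Group 4 − 525 → 15631
Population now: 0–14=748, 15–29=19346, 30–44=7888, 45–59=15631, 60–74=4066, 75+=10104
— Period 2 —
Births: 19346 * 0.089 = 1722
Group 2: 748 * 0.953 = 713
Group 3: 19346 * 0.939 = 18166
Group 4: 7888 * 0.956 = 7541
Group 5: 15631 * 0.924 = 14443
Group 6: 4066 * 0.961 + 10104 * 0.281 = 3907 + 2839 = 6746
Net migration: Group 4 − 525 → 7016
Population now: 0–14=1722, 15–29=713, 30–44=18166, 45–59=7016, 60–74=14443, 75+=6746
— Period 3 —
Births: 713 * 0.089 = 63
Group 2: 1722 * 0.953 = 1641
Group 3: 713 * 0.939 = 670
Group 4: 18166 * 0.956 = 17367
Group 5: 7016 * 0.924 = 6483
Group 6: 14443 * 0.961 + 6746 * 0.281 = 13880 + 1896 = 15776
Net migration: Group 4 − 525 → 16842
Population now: 0–14=63, 15–29=1641, 30–44=670, 45–59=16842, 60–74=6483, 75+=15776
— Period 4 —
Births: 1641 * 0.089 = 146
Group 2: 63 * 0.953 = 60
Group 3: 1641 * 0.939 = 1541
Group 4: 670 * 0.956 = 641
Group 5: 16842 * 0.924 = 15562
Group 6: 6483 * 0.961 + 15776 * 0.281 = 6230 + 4433 = 10663
Net migration: Group 4 − 525 → 116
Population now: 0–14=146, 15–29=60, 30–44=1541, 45–59=116, 60–74=15562, 75+=10663
Scenario A total after 4 periods: 28088
Scenario B projection —
— Period 1 —
Births: 8400 * 0.189 = 1588
Group 2: 20300 * 0.953 = 19346
Group 3: 8400 * 0.939 = 7888
Group 4: 16900 * 0.956 = 16156
Group 5: 4400 * 0.924 = 4066
Group 6: 9900 * 0.961 + 2100 * 0.281 = 9514 + 590 = 10104
Net migration: Group 4 − 525 → 15631
Population now: 0–14=1588, 15–29=19346, 30–44=7888, 45–59=15631, 60–74=4066, 75+=10104
— Period 2 —
Births: 19346 * 0.189 = 3656
Group 2: 1588 * 0.953 = 1513
Group 3: 19346 * 0.939 = 18166
Group 4: 7888 * 0.956 = 7541
Group 5: 15631 * 0.924 = 14443
Group 6: 4066 * 0.961 + 10104 * 0.281 = 3907 + 2839 = 6746
Net migration: Group 4 − 525 → 7016
Population now: 0–14=3656, 15–29=1513, 30–44=18166, 45–59=7016, 60–74=14443, 75+=6746
— Period 3 —
Births: 1513 * 0.189 = 286
Group 2: 3656 * 0.953 = 3484
Group 3: 1513 * 0.939 = 1421
Group 4: 18166 * 0.956 = 17367
Group 5: 7016 * 0.924 = 6483
Group 6: 14443 * 0.961 + 6746 * 0.281 = 13880 + 1896 = 15776
Net migration: Group 4 − 525 → 16842
Population now: 0–14=286, 15–29=3484, 30–44=1421, 45–59=16842, 60–74=6483, 75+=15776
— Period 4 —
Births: 3484 * 0.189 = 658
Group 2: 286 * 0.953 = 273
Group 3: 3484 * 0.939 = 3271
Group 4: 1421 * 0.956 = 1358
Group 5: 16842 * 0.924 = 15562
Group 6: 6483 * 0.961 + 15776 * 0.281 = 6230 + 4433 = 10663
Net migration: Group 4 − 525 → 833
Population now: 0–14=658, 15–29=273, 30–44=3271, 45–59=833, 60–74=15562, 75+=10663
Scenario B total after 4 periods: 31260
Difference B − A = 31260 − 28088 = 3172

3172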